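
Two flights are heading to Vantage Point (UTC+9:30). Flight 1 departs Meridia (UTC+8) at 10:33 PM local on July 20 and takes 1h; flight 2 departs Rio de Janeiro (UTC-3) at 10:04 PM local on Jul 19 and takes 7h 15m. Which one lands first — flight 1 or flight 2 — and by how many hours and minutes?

Flight 1 in UTC: 10:33 PM − 8:00 = 2:33 PM on Jul 20.
+1 hour → arrive 3:33 PM UTC on Jul 20.
Flight 2 in UTC: 10:04 PM + 3:00 = 1:04 AM on Jul 20.
+7 hours and 15 minutes → arrive 8:19 AM UTC on Jul 20.
Flight 2 lands earlier by 7 hours 14 minutes.

the second, by 7 hours 14 minutes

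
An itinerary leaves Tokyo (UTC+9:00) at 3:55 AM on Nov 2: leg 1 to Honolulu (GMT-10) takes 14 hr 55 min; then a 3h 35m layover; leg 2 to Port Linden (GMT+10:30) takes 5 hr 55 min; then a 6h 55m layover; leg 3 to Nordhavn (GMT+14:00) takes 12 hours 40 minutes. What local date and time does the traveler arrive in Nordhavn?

4:55 AM on November 4

Convert departure to UTC: 3:55 AM − 9:00 = 6:55 PM UTC on Nov 1.
Add 14 hours 55 minutes leg 1 → 9:50 AM UTC (Nov 2).
Add 3 hours and 35 minutes layover in Honolulu → 1:25 PM UTC.
Add 5 hours 55 minutes leg 2 → 7:20 PM UTC.
Add 6 hours 55 minutes layover in Port Linden → 2:15 AM UTC (Nov 3).
Add 12 hours 40 minutes leg 3 → 2:55 PM UTC.
Nordhavn is UTC+14:00, so local arrival = 2:55 PM + 14:00 = 4:55 AM on Nov 4.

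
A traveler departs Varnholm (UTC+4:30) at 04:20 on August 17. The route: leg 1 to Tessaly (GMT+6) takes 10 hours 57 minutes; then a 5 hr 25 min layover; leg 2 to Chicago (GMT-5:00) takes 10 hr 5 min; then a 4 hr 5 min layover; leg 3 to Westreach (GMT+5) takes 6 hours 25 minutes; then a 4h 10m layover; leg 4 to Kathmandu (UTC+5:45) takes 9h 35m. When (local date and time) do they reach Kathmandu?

Convert departure to UTC: 04:20 − 4:30 = 23:50 UTC on Aug 16.
Add 10 hours 57 minutes leg 1 → 10:47 UTC (Aug 17).
Add 5 hours 25 minutes layover in Tessaly → 16:12 UTC.
Add 10 hours and 5 minutes leg 2 → 02:17 UTC (Aug 18).
Add 4 hours 5 minutes layover in Chicago → 06:22 UTC.
Add 6 hours 25 minutes leg 3 → 12:47 UTC.
Add 4 hours 10 minutes layover in Westreach → 16:57 UTC.
Add 9 hours 35 minutes leg 4 → 02:32 UTC (Aug 19).
Kathmandu is UTC+5:45, so local arrival = 02:32 + 5:45 = 08:17 on Aug 19.

08:17 on August 19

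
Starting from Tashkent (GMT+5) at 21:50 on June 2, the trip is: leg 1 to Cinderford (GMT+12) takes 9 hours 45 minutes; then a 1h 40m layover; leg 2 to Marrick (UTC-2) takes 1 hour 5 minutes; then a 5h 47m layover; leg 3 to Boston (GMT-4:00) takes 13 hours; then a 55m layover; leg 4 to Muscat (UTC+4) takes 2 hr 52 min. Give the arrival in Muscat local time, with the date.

Convert departure to UTC: 21:50 − 5:00 = 16:50 UTC on Jun 2.
Add 9 hours and 45 minutes leg 1 → 02:35 UTC (Jun 3).
Add 1 hour and 40 minutes layover in Cinderford → 04:15 UTC.
Add 1 hour and 5 minutes leg 2 → 05:20 UTC.
Add 5 hours 47 minutes layover in Marrick → 11:07 UTC.
Add 13 hours leg 3 → 00:07 UTC (Jun 4).
Add 55 minutes layover in Boston → 01:02 UTC.
Add 2 hours 52 minutes leg 4 → 03:54 UTC.
Muscat is UTC+4:00, so local arrival = 03:54 + 4:00 = 07:54 on Jun 4.

07:54 on June 4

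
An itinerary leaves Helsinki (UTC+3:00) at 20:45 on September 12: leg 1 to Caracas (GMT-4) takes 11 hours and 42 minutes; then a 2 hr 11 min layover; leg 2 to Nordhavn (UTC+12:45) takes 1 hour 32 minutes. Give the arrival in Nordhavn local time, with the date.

21:55 on September 13

Convert departure to UTC: 20:45 − 3:00 = 17:45 UTC on Sep 12.
Add 11 hours and 42 minutes leg 1 → 05:27 UTC (Sep 13).
Add 2 hours and 11 minutes layover in Caracas → 07:38 UTC.
Add 1 hour 32 minutes leg 2 → 09:10 UTC.
Nordhavn is UTC+12:45, so local arrival = 09:10 + 12:45 = 21:55 on Sep 13.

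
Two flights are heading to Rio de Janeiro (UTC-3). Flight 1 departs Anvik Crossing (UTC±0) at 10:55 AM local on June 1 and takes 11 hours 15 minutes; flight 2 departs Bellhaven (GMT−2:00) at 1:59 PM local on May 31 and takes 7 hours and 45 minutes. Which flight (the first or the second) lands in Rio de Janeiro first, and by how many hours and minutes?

Flight 1 departs at 10:55 AM UTC (Jun 1).
+11 hours 15 minutes → arrive 10:10 PM UTC on Jun 1.
Flight 2 in UTC: 1:59 PM + 2:00 = 3:59 PM on May 31.
+7 hours and 45 minutes → arrive 11:44 PM UTC on May 31.
Flight 2 lands earlier by 22 hours 26 minutes.

the second, by 22 hours 26 minutes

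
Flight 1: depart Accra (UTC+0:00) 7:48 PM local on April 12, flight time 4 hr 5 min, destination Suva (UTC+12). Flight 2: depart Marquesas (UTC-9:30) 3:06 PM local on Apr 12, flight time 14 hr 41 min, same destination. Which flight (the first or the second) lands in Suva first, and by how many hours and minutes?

the first, by 15 hours 24 minutes

Flight 1 departs at 7:48 PM UTC (Apr 12).
+4 hours 5 minutes → arrive 11:53 PM UTC on Apr 12.
Flight 2 in UTC: 3:06 PM + 9:30 = 12:36 AM on Apr 13.
+14 hours and 41 minutes → arrive 3:17 PM UTC on Apr 13.
Flight 1 lands earlier by 15 hours 24 minutes.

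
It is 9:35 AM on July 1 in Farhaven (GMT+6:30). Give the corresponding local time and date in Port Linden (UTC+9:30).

12:35 PM on July 1

Port Linden is 3:00 ahead of Farhaven.
Shift by the zone difference: 9:35 AM + 3:00 = 12:35 PM on Jul 1 in Port Linden.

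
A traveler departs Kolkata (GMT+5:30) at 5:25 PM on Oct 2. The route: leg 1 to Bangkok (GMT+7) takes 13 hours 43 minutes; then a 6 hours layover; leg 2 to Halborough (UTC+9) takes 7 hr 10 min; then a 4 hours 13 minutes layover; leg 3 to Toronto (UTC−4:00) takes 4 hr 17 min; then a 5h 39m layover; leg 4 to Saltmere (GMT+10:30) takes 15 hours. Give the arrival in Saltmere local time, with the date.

6:27 AM on Oct 5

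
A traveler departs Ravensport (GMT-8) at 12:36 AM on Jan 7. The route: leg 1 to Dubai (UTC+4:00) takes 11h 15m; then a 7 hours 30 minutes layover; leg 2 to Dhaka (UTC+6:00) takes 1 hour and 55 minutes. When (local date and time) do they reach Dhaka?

Convert departure to UTC: 12:36 AM + 8:00 = 8:36 AM UTC on Jan 7.
Add 11 hours and 15 minutes leg 1 → 7:51 PM UTC.
Add 7 hours 30 minutes layover in Dubai → 3:21 AM UTC (Jan 8).
Add 1 hour and 55 minutes leg 2 → 5:16 AM UTC.
Dhaka is UTC+6:00, so local arrival = 5:16 AM + 6:00 = 11:16 AM on Jan 8.

11:16 AM on Jan 8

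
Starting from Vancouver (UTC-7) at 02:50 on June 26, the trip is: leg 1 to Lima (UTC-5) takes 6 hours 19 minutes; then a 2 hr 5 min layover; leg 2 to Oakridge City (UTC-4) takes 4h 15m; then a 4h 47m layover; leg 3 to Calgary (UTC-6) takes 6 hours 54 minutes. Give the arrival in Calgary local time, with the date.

04:10 on June 27

Convert departure to UTC: 02:50 + 7:00 = 09:50 UTC on Jun 26.
Add 6 hours and 19 minutes leg 1 → 16:09 UTC.
Add 2 hours and 5 minutes layover in Lima → 18:14 UTC.
Add 4 hours 15 minutes leg 2 → 22:29 UTC.
Add 4 hours and 47 minutes layover in Oakridge City → 03:16 UTC (Jun 27).
Add 6 hours and 54 minutes leg 3 → 10:10 UTC.
Calgary is UTC−6:00, so local arrival = 10:10 − 6:00 = 04:10 on Jun 27.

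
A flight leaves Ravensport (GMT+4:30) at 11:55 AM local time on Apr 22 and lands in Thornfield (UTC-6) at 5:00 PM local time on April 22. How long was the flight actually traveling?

15 hours 35 minutes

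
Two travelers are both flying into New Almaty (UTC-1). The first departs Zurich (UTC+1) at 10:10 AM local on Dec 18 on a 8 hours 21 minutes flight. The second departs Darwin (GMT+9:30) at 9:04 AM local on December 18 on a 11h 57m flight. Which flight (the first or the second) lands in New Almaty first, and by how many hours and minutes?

Flight 1 in UTC: 10:10 AM − 1:00 = 9:10 AM on Dec 18.
+8 hours 21 minutes → arrive 5:31 PM UTC on Dec 18.
Flight 2 in UTC: 9:04 AM − 9:30 = 11:34 PM on Dec 17.
+11 hours and 57 minutes → arrive 11:31 AM UTC on Dec 18.
Flight 2 lands earlier by 6 hours.

the second, by 6 hours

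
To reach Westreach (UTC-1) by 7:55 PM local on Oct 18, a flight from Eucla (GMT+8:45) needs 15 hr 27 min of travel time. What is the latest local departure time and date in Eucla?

Target arrival in UTC: 7:55 PM + 1:00 = 8:55 PM on Oct 18.
Subtract 15 hours 27 minutes → departure 5:28 AM UTC on Oct 18.
Eucla is UTC+8:45: 5:28 AM + 8:45 = 2:13 PM on Oct 18.

2:13 PM on Oct 18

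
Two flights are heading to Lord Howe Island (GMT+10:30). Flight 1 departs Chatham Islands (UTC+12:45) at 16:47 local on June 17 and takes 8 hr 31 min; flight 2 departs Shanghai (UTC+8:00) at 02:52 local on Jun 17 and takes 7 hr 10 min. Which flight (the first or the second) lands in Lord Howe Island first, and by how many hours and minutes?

the second, by 10 hours 31 minutes

Flight 1 in UTC: 16:47 − 12:45 = 04:02 on Jun 17.
+8 hours 31 minutes → arrive 12:33 UTC on Jun 17.
Flight 2 in UTC: 02:52 − 8:00 = 18:52 on Jun 16.
+7 hours and 10 minutes → arrive 02:02 UTC on Jun 17.
Flight 2 lands earlier by 10 hours 31 minutes.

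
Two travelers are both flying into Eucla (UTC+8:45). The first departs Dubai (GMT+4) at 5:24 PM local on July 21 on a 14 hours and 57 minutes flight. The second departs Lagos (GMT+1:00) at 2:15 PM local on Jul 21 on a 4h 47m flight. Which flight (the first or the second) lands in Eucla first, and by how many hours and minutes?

the second, by 10 hours 19 minutes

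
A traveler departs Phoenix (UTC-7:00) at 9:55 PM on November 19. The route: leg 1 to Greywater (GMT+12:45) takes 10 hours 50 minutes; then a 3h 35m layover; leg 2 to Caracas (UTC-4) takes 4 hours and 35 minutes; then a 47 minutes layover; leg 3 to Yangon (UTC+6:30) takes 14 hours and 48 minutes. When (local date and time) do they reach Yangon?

Convert departure to UTC: 9:55 PM + 7:00 = 4:55 AM UTC on Nov 20.
Add 10 hours and 50 minutes leg 1 → 3:45 PM UTC.
Add 3 hours 35 minutes layover in Greywater → 7:20 PM UTC.
Add 4 hours 35 minutes leg 2 → 11:55 PM UTC.
Add 47 minutes layover in Caracas → 12:42 AM UTC (Nov 21).
Add 14 hours and 48 minutes leg 3 → 3:30 PM UTC.
Yangon is UTC+6:30, so local arrival = 3:30 PM + 6:30 = 10:00 PM on Nov 21.

10:00 PM on November 21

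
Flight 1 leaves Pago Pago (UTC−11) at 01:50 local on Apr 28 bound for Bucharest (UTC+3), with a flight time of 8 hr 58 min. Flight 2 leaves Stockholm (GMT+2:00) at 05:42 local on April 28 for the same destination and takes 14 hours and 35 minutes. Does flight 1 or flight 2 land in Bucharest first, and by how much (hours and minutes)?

Flight 1 in UTC: 01:50 + 11:00 = 12:50 on Apr 28.
+8 hours and 58 minutes → arrive 21:48 UTC on Apr 28.
Flight 2 in UTC: 05:42 − 2:00 = 03:42 on Apr 28.
+14 hours 35 minutes → arrive 18:17 UTC on Apr 28.
Flight 2 lands earlier by 3 hours 31 minutes.

the second, by 3 hours 31 minutes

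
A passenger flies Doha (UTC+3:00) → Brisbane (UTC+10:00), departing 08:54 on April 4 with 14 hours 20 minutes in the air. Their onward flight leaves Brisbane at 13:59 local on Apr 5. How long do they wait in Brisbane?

Convert departure to UTC: 08:54 − 3:00 = 05:54 UTC on Apr 4.
Add 14 hours 20 minutes flight time → 20:14 UTC.
Brisbane is UTC+10:00, so local arrival = 20:14 + 10:00 = 06:14 on Apr 5.
Layover = 13:59 − 06:14 = 7 hours 45 minutes.

7 hours 45 minutes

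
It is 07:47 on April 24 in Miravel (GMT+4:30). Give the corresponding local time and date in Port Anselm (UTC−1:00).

Port Anselm is 5:30 behind Miravel.
Shift by the zone difference: 07:47 − 5:30 = 02:17 on Apr 24 in Port Anselm.

02:17 on April 24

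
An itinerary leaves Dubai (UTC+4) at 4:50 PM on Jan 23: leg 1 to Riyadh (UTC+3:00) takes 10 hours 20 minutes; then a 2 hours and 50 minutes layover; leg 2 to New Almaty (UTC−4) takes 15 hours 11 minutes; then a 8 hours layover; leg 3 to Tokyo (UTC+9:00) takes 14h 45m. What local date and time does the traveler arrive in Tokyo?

12:56 AM on January 26

Convert departure to UTC: 4:50 PM − 4:00 = 12:50 PM UTC on Jan 23.
Add 10 hours 20 minutes leg 1 → 11:10 PM UTC.
Add 2 hours 50 minutes layover in Riyadh → 2:00 AM UTC (Jan 24).
Add 15 hours and 11 minutes leg 2 → 5:11 PM UTC.
Add 8 hours layover in New Almaty → 1:11 AM UTC (Jan 25).
Add 14 hours and 45 minutes leg 3 → 3:56 PM UTC.
Tokyo is UTC+9:00, so local arrival = 3:56 PM + 9:00 = 12:56 AM on Jan 26.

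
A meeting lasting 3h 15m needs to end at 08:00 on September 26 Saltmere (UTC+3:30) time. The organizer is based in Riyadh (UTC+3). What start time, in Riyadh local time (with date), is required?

04:15 on Sep 26

Target end time in UTC: 08:00 − 3:30 = 04:30 on Sep 26.
Subtract 3 hours 15 minutes → start 01:15 UTC on Sep 26.
Riyadh is UTC+3:00: 01:15 + 3:00 = 04:15 on Sep 26.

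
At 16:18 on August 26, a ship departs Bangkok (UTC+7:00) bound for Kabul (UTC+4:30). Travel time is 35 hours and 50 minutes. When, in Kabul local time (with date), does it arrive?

01:38 on Aug 28

Kabul is 2:30 behind Bangkok.
After 35 hours and 50 minutes it is 04:08 (Aug 28) in Bangkok.
Shift by the zone difference: 04:08 − 2:30 = 01:38 on Aug 28 in Kabul.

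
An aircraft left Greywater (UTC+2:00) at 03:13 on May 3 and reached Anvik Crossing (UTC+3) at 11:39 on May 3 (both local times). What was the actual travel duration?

Departure in UTC: 03:13 − 2:00 = 01:13 on May 3.
Arrival in UTC: 11:39 − 3:00 = 08:39 on May 3.
Elapsed = 08:39 − 01:13 = 7 hours 26 minutes.

7 hours 26 minutes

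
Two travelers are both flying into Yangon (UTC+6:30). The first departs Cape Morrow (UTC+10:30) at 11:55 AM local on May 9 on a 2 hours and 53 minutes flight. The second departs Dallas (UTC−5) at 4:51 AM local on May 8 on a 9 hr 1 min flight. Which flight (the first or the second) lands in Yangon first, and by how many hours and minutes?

Flight 1 in UTC: 11:55 AM − 10:30 = 1:25 AM on May 9.
+2 hours and 53 minutes → arrive 4:18 AM UTC on May 9.
Flight 2 in UTC: 4:51 AM + 5:00 = 9:51 AM on May 8.
+9 hours and 1 minute → arrive 6:52 PM UTC on May 8.
Flight 2 lands earlier by 9 hours 26 minutes.

the second, by 9 hours 26 minutes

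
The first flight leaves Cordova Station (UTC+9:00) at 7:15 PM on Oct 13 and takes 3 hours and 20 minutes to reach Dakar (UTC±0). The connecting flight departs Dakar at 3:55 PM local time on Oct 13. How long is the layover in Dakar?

Convert departure to UTC: 7:15 PM − 9:00 = 10:15 AM UTC on Oct 13.
Add 3 hours and 20 minutes flight time → 1:35 PM UTC.
Dakar is UTC+0, so local arrival is the same: 1:35 PM on Oct 13.
Layover = 3:55 PM − 1:35 PM = 2 hours 20 minutes.

2 hours 20 minutes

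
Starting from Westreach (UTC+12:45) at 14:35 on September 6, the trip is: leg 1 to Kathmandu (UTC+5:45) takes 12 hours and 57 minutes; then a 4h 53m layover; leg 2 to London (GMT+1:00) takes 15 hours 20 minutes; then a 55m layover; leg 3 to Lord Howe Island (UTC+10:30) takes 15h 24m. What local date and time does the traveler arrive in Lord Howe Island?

13:49 on September 8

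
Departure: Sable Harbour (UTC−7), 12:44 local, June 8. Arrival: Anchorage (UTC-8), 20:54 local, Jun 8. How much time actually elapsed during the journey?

9 hours 10 minutes

Departure in UTC: 12:44 + 7:00 = 19:44 on Jun 8.
Arrival in UTC: 20:54 + 8:00 = 04:54 on Jun 9.
Elapsed = 04:54 − 19:44 (+1 day) = 9 hours 10 minutes.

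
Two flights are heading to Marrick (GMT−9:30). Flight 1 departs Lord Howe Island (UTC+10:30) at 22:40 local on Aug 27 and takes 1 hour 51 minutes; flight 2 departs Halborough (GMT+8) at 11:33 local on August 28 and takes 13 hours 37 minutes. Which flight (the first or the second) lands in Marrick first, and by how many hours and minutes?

Flight 1 in UTC: 22:40 − 10:30 = 12:10 on Aug 27.
+1 hour and 51 minutes → arrive 14:01 UTC on Aug 27.
Flight 2 in UTC: 11:33 − 8:00 = 03:33 on Aug 28.
+13 hours 37 minutes → arrive 17:10 UTC on Aug 28.
Flight 1 lands earlier by 27 hours 9 minutes.

the first, by 27 hours 9 minutes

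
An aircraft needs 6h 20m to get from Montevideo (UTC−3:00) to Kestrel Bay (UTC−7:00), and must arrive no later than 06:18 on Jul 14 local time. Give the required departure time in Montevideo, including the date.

Target arrival in UTC: 06:18 + 7:00 = 13:18 on Jul 14.
Subtract 6 hours 20 minutes → departure 06:58 UTC on Jul 14.
Montevideo is UTC−3:00: 06:58 − 3:00 = 03:58 on Jul 14.

03:58 on Jul 14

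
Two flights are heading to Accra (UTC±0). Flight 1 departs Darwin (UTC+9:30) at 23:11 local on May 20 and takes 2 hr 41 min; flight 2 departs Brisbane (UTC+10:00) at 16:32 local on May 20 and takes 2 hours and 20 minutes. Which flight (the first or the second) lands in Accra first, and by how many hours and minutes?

Flight 1 in UTC: 23:11 − 9:30 = 13:41 on May 20.
+2 hours 41 minutes → arrive 16:22 UTC on May 20.
Flight 2 in UTC: 16:32 − 10:00 = 06:32 on May 20.
+2 hours and 20 minutes → arrive 08:52 UTC on May 20.
Flight 2 lands earlier by 7 hours 30 minutes.

the second, by 7 hours 30 minutes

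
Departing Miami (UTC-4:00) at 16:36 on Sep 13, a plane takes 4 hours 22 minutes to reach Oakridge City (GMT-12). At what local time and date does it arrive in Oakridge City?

12:58 on Sep 13

Convert departure to UTC: 16:36 + 4:00 = 20:36 UTC on Sep 13.
Add 4 hours 22 minutes travel time → 00:58 UTC (Sep 14).
Oakridge City is UTC−12:00, so local arrival = 00:58 − 12:00 = 12:58 on Sep 13.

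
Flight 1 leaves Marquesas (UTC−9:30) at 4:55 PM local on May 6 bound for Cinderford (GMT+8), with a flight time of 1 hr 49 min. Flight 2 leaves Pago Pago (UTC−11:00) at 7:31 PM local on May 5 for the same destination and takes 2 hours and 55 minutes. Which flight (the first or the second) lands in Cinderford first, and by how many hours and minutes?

Flight 1 in UTC: 4:55 PM + 9:30 = 2:25 AM on May 7.
+1 hour 49 minutes → arrive 4:14 AM UTC on May 7.
Flight 2 in UTC: 7:31 PM + 11:00 = 6:31 AM on May 6.
+2 hours 55 minutes → arrive 9:26 AM UTC on May 6.
Flight 2 lands earlier by 18 hours 48 minutes.

the second, by 18 hours 48 minutes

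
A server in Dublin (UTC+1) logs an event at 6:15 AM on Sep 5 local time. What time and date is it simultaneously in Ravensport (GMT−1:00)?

4:15 AM on Sep 5

In UTC: 6:15 AM − 1:00 = 5:15 AM on Sep 5.
Ravensport is UTC−1:00: 5:15 AM − 1:00 = 4:15 AM on Sep 5.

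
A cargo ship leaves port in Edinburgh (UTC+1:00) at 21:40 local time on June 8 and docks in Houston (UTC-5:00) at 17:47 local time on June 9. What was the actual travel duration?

Departure in UTC: 21:40 − 1:00 = 20:40 on Jun 8.
Arrival in UTC: 17:47 + 5:00 = 22:47 on Jun 9.
Elapsed = 22:47 − 20:40 (+1 day) = 26 hours 7 minutes.

26 hours 7 minutes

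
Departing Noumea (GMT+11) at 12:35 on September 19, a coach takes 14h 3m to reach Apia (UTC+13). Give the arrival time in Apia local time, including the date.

Convert departure to UTC: 12:35 − 11:00 = 01:35 UTC on Sep 19.
Add 14 hours and 3 minutes travel time → 15:38 UTC.
Apia is UTC+13:00, so local arrival = 15:38 + 13:00 = 04:38 on Sep 20.

04:38 on September 20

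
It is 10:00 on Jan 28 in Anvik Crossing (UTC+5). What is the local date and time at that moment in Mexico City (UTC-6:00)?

23:00 on January 27

Mexico City is 11:00 behind Anvik Crossing.
Shift by the zone difference: 10:00 − 11:00 = 23:00 on Jan 27 in Mexico City.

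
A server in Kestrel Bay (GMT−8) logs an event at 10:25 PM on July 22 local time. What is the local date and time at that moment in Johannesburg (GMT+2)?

In UTC: 10:25 PM + 8:00 = 6:25 AM on Jul 23.
Johannesburg is UTC+2:00: 6:25 AM + 2:00 = 8:25 AM on Jul 23.

8:25 AM on July 23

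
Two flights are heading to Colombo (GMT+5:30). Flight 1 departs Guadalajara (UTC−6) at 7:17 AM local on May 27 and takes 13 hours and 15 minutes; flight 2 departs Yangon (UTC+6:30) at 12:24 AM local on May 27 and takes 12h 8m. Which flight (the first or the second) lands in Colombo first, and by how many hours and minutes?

the second, by 20 hours 30 minutes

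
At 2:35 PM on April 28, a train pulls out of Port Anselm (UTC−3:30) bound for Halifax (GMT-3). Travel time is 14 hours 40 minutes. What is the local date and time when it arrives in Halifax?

5:45 AM on April 29

Convert departure to UTC: 2:35 PM + 3:30 = 6:05 PM UTC on Apr 28.
Add 14 hours and 40 minutes travel time → 8:45 AM UTC (Apr 29).
Halifax is UTC−3:00, so local arrival = 8:45 AM − 3:00 = 5:45 AM on Apr 29.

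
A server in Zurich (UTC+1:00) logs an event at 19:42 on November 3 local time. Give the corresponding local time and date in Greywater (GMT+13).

Greywater is 12:00 ahead of Zurich.
Shift by the zone difference: 19:42 + 12:00 = 07:42 on Nov 4 in Greywater.

07:42 on November 4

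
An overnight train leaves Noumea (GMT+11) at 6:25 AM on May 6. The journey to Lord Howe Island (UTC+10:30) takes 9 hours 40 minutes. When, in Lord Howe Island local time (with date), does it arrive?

Convert departure to UTC: 6:25 AM − 11:00 = 7:25 PM UTC on May 5.
Add 9 hours and 40 minutes travel time → 5:05 AM UTC (May 6).
Lord Howe Island is UTC+10:30, so local arrival = 5:05 AM + 10:30 = 3:35 PM on May 6.

3:35 PM on May 6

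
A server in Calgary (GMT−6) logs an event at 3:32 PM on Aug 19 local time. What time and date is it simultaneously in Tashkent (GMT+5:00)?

Tashkent is 11:00 ahead of Calgary.
Shift by the zone difference: 3:32 PM + 11:00 = 2:32 AM on Aug 20 in Tashkent.

2:32 AM on August 20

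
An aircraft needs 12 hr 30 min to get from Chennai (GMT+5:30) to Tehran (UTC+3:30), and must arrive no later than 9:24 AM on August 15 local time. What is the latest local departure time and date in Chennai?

Target arrival in UTC: 9:24 AM − 3:30 = 5:54 AM on Aug 15.
Subtract 12 hours 30 minutes → departure 5:24 PM UTC on Aug 14.
Chennai is UTC+5:30: 5:24 PM + 5:30 = 10:54 PM on Aug 14.

10:54 PM on August 14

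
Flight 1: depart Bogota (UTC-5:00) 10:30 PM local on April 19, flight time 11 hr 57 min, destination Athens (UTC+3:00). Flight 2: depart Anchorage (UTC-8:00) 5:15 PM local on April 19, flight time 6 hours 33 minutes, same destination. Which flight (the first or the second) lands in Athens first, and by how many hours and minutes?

Flight 1 in UTC: 10:30 PM + 5:00 = 3:30 AM on Apr 20.
+11 hours and 57 minutes → arrive 3:27 PM UTC on Apr 20.
Flight 2 in UTC: 5:15 PM + 8:00 = 1:15 AM on Apr 20.
+6 hours 33 minutes → arrive 7:48 AM UTC on Apr 20.
Flight 2 lands earlier by 7 hours 39 minutes.

the second, by 7 hours 39 minutes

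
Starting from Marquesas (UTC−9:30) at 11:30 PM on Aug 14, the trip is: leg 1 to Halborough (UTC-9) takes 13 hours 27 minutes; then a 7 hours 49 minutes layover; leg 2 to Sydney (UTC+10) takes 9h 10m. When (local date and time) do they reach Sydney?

1:26 AM on August 17

Convert departure to UTC: 11:30 PM + 9:30 = 9:00 AM UTC on Aug 15.
Add 13 hours 27 minutes leg 1 → 10:27 PM UTC.
Add 7 hours and 49 minutes layover in Halborough → 6:16 AM UTC (Aug 16).
Add 9 hours 10 minutes leg 2 → 3:26 PM UTC.
Sydney is UTC+10:00, so local arrival = 3:26 PM + 10:00 = 1:26 AM on Aug 17.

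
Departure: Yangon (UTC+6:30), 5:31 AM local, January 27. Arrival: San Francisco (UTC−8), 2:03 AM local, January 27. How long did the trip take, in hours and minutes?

San Francisco is 14:30 behind Yangon.
Clock-face elapsed time (ignoring zones) is −3 hours 28 minutes.
Actual elapsed = −3 hours 28 minutes + 14:30 = 11 hours 2 minutes.

11 hours 2 minutes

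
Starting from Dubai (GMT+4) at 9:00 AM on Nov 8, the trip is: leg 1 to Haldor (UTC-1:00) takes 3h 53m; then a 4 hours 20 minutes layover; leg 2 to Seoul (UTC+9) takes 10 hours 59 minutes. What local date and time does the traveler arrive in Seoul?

Convert departure to UTC: 9:00 AM − 4:00 = 5:00 AM UTC on Nov 8.
Add 3 hours and 53 minutes leg 1 → 8:53 AM UTC.
Add 4 hours and 20 minutes layover in Haldor → 1:13 PM UTC.
Add 10 hours and 59 minutes leg 2 → 12:12 AM UTC (Nov 9).
Seoul is UTC+9:00, so local arrival = 12:12 AM + 9:00 = 9:12 AM on Nov 9.

9:12 AM on November 9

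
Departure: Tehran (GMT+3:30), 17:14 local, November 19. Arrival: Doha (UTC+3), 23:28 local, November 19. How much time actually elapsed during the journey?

Departure in UTC: 17:14 − 3:30 = 13:44 on Nov 19.
Arrival in UTC: 23:28 − 3:00 = 20:28 on Nov 19.
Elapsed = 20:28 − 13:44 = 6 hours 44 minutes.

6 hours 44 minutes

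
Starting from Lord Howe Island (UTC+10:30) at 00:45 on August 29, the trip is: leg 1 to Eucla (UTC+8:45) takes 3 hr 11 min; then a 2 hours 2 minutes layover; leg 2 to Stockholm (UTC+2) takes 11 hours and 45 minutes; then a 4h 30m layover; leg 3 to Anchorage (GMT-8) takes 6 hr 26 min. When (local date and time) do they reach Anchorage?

Convert departure to UTC: 00:45 − 10:30 = 14:15 UTC on Aug 28.
Add 3 hours and 11 minutes leg 1 → 17:26 UTC.
Add 2 hours 2 minutes layover in Eucla → 19:28 UTC.
Add 11 hours 45 minutes leg 2 → 07:13 UTC (Aug 29).
Add 4 hours 30 minutes layover in Stockholm → 11:43 UTC.
Add 6 hours and 26 minutes leg 3 → 18:09 UTC.
Anchorage is UTC−8:00, so local arrival = 18:09 − 8:00 = 10:09 on Aug 29.

10:09 on Aug 29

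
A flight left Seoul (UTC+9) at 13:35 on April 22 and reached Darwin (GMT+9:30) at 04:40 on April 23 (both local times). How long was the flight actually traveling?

14 hours 35 minutes

Departure in UTC: 13:35 − 9:00 = 04:35 on Apr 22.
Arrival in UTC: 04:40 − 9:30 = 19:10 on Apr 22.
Elapsed = 19:10 − 04:35 = 14 hours 35 minutes.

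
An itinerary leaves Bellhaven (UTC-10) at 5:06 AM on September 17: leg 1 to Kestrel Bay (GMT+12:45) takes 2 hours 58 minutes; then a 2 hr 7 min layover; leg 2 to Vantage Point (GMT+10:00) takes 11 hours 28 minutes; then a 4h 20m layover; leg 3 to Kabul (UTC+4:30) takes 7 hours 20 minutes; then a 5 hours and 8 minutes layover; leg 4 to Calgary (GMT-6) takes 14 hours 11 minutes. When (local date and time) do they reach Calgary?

8:38 AM on Sep 19

Convert departure to UTC: 5:06 AM + 10:00 = 3:06 PM UTC on Sep 17.
Add 2 hours 58 minutes leg 1 → 6:04 PM UTC.
Add 2 hours 7 minutes layover in Kestrel Bay → 8:11 PM UTC.
Add 11 hours 28 minutes leg 2 → 7:39 AM UTC (Sep 18).
Add 4 hours 20 minutes layover in Vantage Point → 11:59 AM UTC.
Add 7 hours 20 minutes leg 3 → 7:19 PM UTC.
Add 5 hours and 8 minutes layover in Kabul → 12:27 AM UTC (Sep 19).
Add 14 hours 11 minutes leg 4 → 2:38 PM UTC.
Calgary is UTC−6:00, so local arrival = 2:38 PM − 6:00 = 8:38 AM on Sep 19.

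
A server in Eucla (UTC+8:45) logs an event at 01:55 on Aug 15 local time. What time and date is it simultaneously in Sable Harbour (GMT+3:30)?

20:40 on August 14

Sable Harbour is 5:15 behind Eucla.
Shift by the zone difference: 01:55 − 5:15 = 20:40 on Aug 14 in Sable Harbour.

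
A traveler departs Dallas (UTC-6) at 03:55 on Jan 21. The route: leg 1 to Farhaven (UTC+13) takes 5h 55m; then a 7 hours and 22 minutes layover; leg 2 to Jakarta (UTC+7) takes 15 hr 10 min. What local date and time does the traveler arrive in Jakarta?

Convert departure to UTC: 03:55 + 6:00 = 09:55 UTC on Jan 21.
Add 5 hours 55 minutes leg 1 → 15:50 UTC.
Add 7 hours 22 minutes layover in Farhaven → 23:12 UTC.
Add 15 hours 10 minutes leg 2 → 14:22 UTC (Jan 22).
Jakarta is UTC+7:00, so local arrival = 14:22 + 7:00 = 21:22 on Jan 22.

21:22 on Jan 22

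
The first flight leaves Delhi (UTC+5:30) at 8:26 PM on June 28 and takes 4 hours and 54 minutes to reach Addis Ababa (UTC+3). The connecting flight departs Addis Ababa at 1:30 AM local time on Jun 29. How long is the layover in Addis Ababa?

Convert departure to UTC: 8:26 PM − 5:30 = 2:56 PM UTC on Jun 28.
Add 4 hours and 54 minutes flight time → 7:50 PM UTC.
Addis Ababa is UTC+3:00, so local arrival = 7:50 PM + 3:00 = 10:50 PM on Jun 28.
Layover = 1:30 AM − 10:50 PM (+1 day) = 2 hours 40 minutes.

2 hours 40 minutes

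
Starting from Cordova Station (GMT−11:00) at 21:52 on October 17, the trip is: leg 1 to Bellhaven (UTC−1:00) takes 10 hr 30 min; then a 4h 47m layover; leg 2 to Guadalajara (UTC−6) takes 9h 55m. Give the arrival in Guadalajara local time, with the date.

Convert departure to UTC: 21:52 + 11:00 = 08:52 UTC on Oct 18.
Add 10 hours and 30 minutes leg 1 → 19:22 UTC.
Add 4 hours and 47 minutes layover in Bellhaven → 00:09 UTC (Oct 19).
Add 9 hours 55 minutes leg 2 → 10:04 UTC.
Guadalajara is UTC−6:00, so local arrival = 10:04 − 6:00 = 04:04 on Oct 19.

04:04 on October 19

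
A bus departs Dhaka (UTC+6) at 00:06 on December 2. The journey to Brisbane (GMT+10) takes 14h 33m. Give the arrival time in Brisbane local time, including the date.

18:39 on December 2

Brisbane is 4:00 ahead of Dhaka.
After 14 hours and 33 minutes it is 14:39 in Dhaka.
Shift by the zone difference: 14:39 + 4:00 = 18:39 on Dec 2 in Brisbane.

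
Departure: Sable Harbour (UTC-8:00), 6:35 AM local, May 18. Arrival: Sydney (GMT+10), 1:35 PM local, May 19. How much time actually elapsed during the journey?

Sydney is 18:00 ahead of Sable Harbour.
Clock-face elapsed time (ignoring zones) is 31 hours.
Actual elapsed = 31 hours − 18:00 = 13 hours.

13 hours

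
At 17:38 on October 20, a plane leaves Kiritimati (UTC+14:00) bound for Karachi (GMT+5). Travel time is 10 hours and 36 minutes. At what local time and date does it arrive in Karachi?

Karachi is 9:00 behind Kiritimati.
After 10 hours and 36 minutes it is 04:14 (Oct 21) in Kiritimati.
Shift by the zone difference: 04:14 − 9:00 = 19:14 on Oct 20 in Karachi.

19:14 on October 20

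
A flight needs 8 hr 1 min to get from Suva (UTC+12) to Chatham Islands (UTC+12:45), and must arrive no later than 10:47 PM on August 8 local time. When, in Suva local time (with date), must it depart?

Target arrival in UTC: 10:47 PM − 12:45 = 10:02 AM on Aug 8.
Subtract 8 hours 1 minute → departure 2:01 AM UTC on Aug 8.
Suva is UTC+12:00: 2:01 AM + 12:00 = 2:01 PM on Aug 8.

2:01 PM on August 8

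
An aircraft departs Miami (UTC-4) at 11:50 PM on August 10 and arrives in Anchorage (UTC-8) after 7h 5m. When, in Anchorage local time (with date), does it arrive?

Anchorage is 4:00 behind Miami.
After 7 hours 5 minutes it is 6:55 AM (Aug 11) in Miami.
Shift by the zone difference: 6:55 AM − 4:00 = 2:55 AM on Aug 11 in Anchorage.

2:55 AM on Aug 11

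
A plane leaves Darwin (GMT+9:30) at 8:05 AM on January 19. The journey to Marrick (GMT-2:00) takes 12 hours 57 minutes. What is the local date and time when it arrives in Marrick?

Convert departure to UTC: 8:05 AM − 9:30 = 10:35 PM UTC on Jan 18.
Add 12 hours 57 minutes travel time → 11:32 AM UTC (Jan 19).
Marrick is UTC−2:00, so local arrival = 11:32 AM − 2:00 = 9:32 AM on Jan 19.

9:32 AM on Jan 19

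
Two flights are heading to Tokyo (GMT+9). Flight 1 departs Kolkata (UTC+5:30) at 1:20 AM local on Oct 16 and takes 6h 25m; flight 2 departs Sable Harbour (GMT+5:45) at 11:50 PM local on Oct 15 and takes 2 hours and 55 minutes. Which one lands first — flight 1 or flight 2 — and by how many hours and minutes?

the second, by 5 hours 15 minutes

Flight 1 in UTC: 1:20 AM − 5:30 = 7:50 PM on Oct 15.
+6 hours and 25 minutes → arrive 2:15 AM UTC on Oct 16.
Flight 2 in UTC: 11:50 PM − 5:45 = 6:05 PM on Oct 15.
+2 hours and 55 minutes → arrive 9:00 PM UTC on Oct 15.
Flight 2 lands earlier by 5 hours 15 minutes.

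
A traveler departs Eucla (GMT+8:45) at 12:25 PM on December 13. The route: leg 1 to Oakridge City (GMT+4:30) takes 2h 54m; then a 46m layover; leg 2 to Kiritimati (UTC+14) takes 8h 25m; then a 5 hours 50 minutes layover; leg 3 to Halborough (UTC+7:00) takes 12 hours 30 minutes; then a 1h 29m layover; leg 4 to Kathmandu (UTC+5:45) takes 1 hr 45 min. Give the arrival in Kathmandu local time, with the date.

7:04 PM on December 14

Convert departure to UTC: 12:25 PM − 8:45 = 3:40 AM UTC on Dec 13.
Add 2 hours 54 minutes leg 1 → 6:34 AM UTC.
Add 46 minutes layover in Oakridge City → 7:20 AM UTC.
Add 8 hours and 25 minutes leg 2 → 3:45 PM UTC.
Add 5 hours and 50 minutes layover in Kiritimati → 9:35 PM UTC.
Add 12 hours and 30 minutes leg 3 → 10:05 AM UTC (Dec 14).
Add 1 hour and 29 minutes layover in Halborough → 11:34 AM UTC.
Add 1 hour 45 minutes leg 4 → 1:19 PM UTC.
Kathmandu is UTC+5:45, so local arrival = 1:19 PM + 5:45 = 7:04 PM on Dec 14.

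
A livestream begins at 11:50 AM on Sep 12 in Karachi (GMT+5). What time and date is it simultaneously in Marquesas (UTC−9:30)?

In UTC: 11:50 AM − 5:00 = 6:50 AM on Sep 12.
Marquesas is UTC−9:30: 6:50 AM − 9:30 = 9:20 PM on Sep 11.

9:20 PM on Sep 11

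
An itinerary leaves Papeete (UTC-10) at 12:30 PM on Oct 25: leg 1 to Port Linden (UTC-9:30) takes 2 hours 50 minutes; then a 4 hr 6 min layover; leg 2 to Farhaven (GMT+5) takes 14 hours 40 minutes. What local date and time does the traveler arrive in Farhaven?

Convert departure to UTC: 12:30 PM + 10:00 = 10:30 PM UTC on Oct 25.
Add 2 hours 50 minutes leg 1 → 1:20 AM UTC (Oct 26).
Add 4 hours 6 minutes layover in Port Linden → 5:26 AM UTC.
Add 14 hours 40 minutes leg 2 → 8:06 PM UTC.
Farhaven is UTC+5:00, so local arrival = 8:06 PM + 5:00 = 1:06 AM on Oct 27.

1:06 AM on October 27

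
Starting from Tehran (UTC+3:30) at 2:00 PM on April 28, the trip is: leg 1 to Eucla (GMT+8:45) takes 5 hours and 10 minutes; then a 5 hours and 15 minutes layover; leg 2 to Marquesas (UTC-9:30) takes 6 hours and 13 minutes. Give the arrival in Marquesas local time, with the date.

5:38 PM on Apr 28

Convert departure to UTC: 2:00 PM − 3:30 = 10:30 AM UTC on Apr 28.
Add 5 hours and 10 minutes leg 1 → 3:40 PM UTC.
Add 5 hours and 15 minutes layover in Eucla → 8:55 PM UTC.
Add 6 hours and 13 minutes leg 2 → 3:08 AM UTC (Apr 29).
Marquesas is UTC−9:30, so local arrival = 3:08 AM − 9:30 = 5:38 PM on Apr 28.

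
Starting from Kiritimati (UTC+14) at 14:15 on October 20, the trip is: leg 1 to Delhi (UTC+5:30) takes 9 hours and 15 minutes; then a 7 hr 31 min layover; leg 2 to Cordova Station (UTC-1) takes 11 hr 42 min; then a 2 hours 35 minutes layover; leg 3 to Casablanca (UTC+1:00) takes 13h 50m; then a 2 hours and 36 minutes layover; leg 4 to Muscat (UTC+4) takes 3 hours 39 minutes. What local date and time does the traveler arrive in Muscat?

07:23 on Oct 22

Convert departure to UTC: 14:15 − 14:00 = 00:15 UTC on Oct 20.
Add 9 hours and 15 minutes leg 1 → 09:30 UTC.
Add 7 hours 31 minutes layover in Delhi → 17:01 UTC.
Add 11 hours 42 minutes leg 2 → 04:43 UTC (Oct 21).
Add 2 hours and 35 minutes layover in Cordova Station → 07:18 UTC.
Add 13 hours 50 minutes leg 3 → 21:08 UTC.
Add 2 hours and 36 minutes layover in Casablanca → 23:44 UTC.
Add 3 hours and 39 minutes leg 4 → 03:23 UTC (Oct 22).
Muscat is UTC+4:00, so local arrival = 03:23 + 4:00 = 07:23 on Oct 22.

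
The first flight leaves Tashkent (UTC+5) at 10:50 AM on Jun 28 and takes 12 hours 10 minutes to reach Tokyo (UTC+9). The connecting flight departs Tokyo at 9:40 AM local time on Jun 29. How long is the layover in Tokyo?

Convert departure to UTC: 10:50 AM − 5:00 = 5:50 AM UTC on Jun 28.
Add 12 hours 10 minutes flight time → 6:00 PM UTC.
Tokyo is UTC+9:00, so local arrival = 6:00 PM + 9:00 = 3:00 AM on Jun 29.
Layover = 9:40 AM − 3:00 AM = 6 hours 40 minutes.

6 hours 40 minutes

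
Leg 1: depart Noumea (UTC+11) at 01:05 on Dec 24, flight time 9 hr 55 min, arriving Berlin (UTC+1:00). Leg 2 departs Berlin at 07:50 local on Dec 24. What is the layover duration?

Convert departure to UTC: 01:05 − 11:00 = 14:05 UTC on Dec 23.
Add 9 hours 55 minutes flight time → 00:00 UTC (Dec 24).
Berlin is UTC+1:00, so local arrival = 00:00 + 1:00 = 01:00 on Dec 24.
Layover = 07:50 − 01:00 = 6 hours 50 minutes.

6 hours 50 minutes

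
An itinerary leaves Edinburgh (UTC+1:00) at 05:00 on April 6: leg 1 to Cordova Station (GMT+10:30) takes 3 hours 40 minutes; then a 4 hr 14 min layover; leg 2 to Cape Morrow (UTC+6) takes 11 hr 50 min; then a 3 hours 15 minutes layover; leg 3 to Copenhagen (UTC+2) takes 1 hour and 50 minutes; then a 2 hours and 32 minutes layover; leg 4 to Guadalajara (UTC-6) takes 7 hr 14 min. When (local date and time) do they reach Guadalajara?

08:35 on Apr 7

Convert departure to UTC: 05:00 − 1:00 = 04:00 UTC on Apr 6.
Add 3 hours and 40 minutes leg 1 → 07:40 UTC.
Add 4 hours 14 minutes layover in Cordova Station → 11:54 UTC.
Add 11 hours 50 minutes leg 2 → 23:44 UTC.
Add 3 hours and 15 minutes layover in Cape Morrow → 02:59 UTC (Apr 7).
Add 1 hour 50 minutes leg 3 → 04:49 UTC.
Add 2 hours and 32 minutes layover in Copenhagen → 07:21 UTC.
Add 7 hours and 14 minutes leg 4 → 14:35 UTC.
Guadalajara is UTC−6:00, so local arrival = 14:35 − 6:00 = 08:35 on Apr 7.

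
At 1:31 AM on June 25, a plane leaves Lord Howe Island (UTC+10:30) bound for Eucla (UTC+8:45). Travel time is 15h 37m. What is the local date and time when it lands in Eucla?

3:23 PM on Jun 25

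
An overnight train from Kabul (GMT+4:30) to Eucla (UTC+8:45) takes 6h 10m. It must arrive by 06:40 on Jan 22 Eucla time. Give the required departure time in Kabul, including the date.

Target arrival in UTC: 06:40 − 8:45 = 21:55 on Jan 21.
Subtract 6 hours and 10 minutes → departure 15:45 UTC on Jan 21.
Kabul is UTC+4:30: 15:45 + 4:30 = 20:15 on Jan 21.

20:15 on January 21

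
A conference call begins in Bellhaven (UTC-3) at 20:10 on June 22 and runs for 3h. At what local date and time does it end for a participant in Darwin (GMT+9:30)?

Darwin is 12:30 ahead of Bellhaven.
After 3 hours it is 23:10 in Bellhaven.
Shift by the zone difference: 23:10 + 12:30 = 11:40 on Jun 23 in Darwin.

11:40 on June 23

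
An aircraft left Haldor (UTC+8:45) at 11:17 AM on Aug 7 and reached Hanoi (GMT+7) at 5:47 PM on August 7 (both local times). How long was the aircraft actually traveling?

Departure in UTC: 11:17 AM − 8:45 = 2:32 AM on Aug 7.
Arrival in UTC: 5:47 PM − 7:00 = 10:47 AM on Aug 7.
Elapsed = 10:47 AM − 2:32 AM = 8 hours 15 minutes.

8 hours 15 minutes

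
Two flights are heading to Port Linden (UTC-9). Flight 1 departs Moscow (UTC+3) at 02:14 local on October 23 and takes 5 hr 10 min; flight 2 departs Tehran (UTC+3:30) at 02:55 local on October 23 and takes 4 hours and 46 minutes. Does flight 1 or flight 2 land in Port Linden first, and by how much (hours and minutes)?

the second, by 13 minutes

Flight 1 in UTC: 02:14 − 3:00 = 23:14 on Oct 22.
+5 hours and 10 minutes → arrive 04:24 UTC on Oct 23.
Flight 2 in UTC: 02:55 − 3:30 = 23:25 on Oct 22.
+4 hours 46 minutes → arrive 04:11 UTC on Oct 23.
Flight 2 lands earlier by 13 minutes.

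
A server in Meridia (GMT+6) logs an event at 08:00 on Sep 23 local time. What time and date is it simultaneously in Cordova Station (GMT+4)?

06:00 on September 23

In UTC: 08:00 − 6:00 = 02:00 on Sep 23.
Cordova Station is UTC+4:00: 02:00 + 4:00 = 06:00 on Sep 23.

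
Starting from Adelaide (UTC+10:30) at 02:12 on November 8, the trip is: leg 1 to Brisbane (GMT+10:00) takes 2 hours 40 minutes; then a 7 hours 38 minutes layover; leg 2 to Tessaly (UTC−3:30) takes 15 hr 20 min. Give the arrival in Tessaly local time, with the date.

Convert departure to UTC: 02:12 − 10:30 = 15:42 UTC on Nov 7.
Add 2 hours and 40 minutes leg 1 → 18:22 UTC.
Add 7 hours 38 minutes layover in Brisbane → 02:00 UTC (Nov 8).
Add 15 hours 20 minutes leg 2 → 17:20 UTC.
Tessaly is UTC−3:30, so local arrival = 17:20 − 3:30 = 13:50 on Nov 8.

13:50 on Nov 8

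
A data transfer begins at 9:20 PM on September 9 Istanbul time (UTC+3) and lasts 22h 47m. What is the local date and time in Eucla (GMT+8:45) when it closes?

Eucla is 5:45 ahead of Istanbul.
After 22 hours and 47 minutes it is 8:07 PM (Sep 10) in Istanbul.
Shift by the zone difference: 8:07 PM + 5:45 = 1:52 AM on Sep 11 in Eucla.

1:52 AM on September 11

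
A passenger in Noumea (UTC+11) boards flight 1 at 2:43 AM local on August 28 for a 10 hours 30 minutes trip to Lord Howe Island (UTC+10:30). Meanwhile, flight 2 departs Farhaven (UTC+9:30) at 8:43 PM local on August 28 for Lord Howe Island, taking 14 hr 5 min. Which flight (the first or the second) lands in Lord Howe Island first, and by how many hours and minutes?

Flight 1 in UTC: 2:43 AM − 11:00 = 3:43 PM on Aug 27.
+10 hours 30 minutes → arrive 2:13 AM UTC on Aug 28.
Flight 2 in UTC: 8:43 PM − 9:30 = 11:13 AM on Aug 28.
+14 hours 5 minutes → arrive 1:18 AM UTC on Aug 29.
Flight 1 lands earlier by 23 hours 5 minutes.

the first, by 23 hours 5 minutes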